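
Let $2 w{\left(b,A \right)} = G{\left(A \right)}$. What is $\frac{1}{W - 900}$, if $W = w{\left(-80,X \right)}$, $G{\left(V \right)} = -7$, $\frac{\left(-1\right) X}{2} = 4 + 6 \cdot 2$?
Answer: $- \frac{2}{1807} \approx -0.0011068$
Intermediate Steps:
$X = -32$ ($X = - 2 \left(4 + 6 \cdot 2\right) = - 2 \left(4 + 12\right) = \left(-2\right) 16 = -32$)
$w{\left(b,A \right)} = - \frac{7}{2}$ ($w{\left(b,A \right)} = \frac{1}{2} \left(-7\right) = - \frac{7}{2}$)
$W = - \frac{7}{2} \approx -3.5$
$\frac{1}{W - 900} = \frac{1}{- \frac{7}{2} - 900} = \frac{1}{- \frac{1807}{2}} = - \frac{2}{1807}$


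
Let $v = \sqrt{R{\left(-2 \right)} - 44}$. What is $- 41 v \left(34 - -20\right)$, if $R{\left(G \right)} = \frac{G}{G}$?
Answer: $- 2214 i \sqrt{43} \approx - 14518.0 i$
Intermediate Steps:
$R{\left(G \right)} = 1$
$v = i \sqrt{43}$ ($v = \sqrt{1 - 44} = \sqrt{-43} = i \sqrt{43} \approx 6.5574 i$)
$- 41 v \left(34 - -20\right) = - 41 i \sqrt{43} \left(34 - -20\right) = - 41 i \sqrt{43} \left(34 + 20\right) = - 41 i \sqrt{43} \cdot 54 = - 2214 i \sqrt{43}$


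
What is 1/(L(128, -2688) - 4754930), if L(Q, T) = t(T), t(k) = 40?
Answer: -1/4754890 ≈ -2.1031e-7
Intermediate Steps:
L(Q, T) = 40
1/(L(128, -2688) - 4754930) = 1/(40 - 4754930) = 1/(-4754890) = -1/4754890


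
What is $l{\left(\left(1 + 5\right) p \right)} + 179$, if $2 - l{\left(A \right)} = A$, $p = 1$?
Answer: $175$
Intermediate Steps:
$l{\left(A \right)} = 2 - A$
$l{\left(\left(1 + 5\right) p \right)} + 179 = \left(2 - \left(1 + 5\right) 1\right) + 179 = \left(2 - 6 \cdot 1\right) + 179 = \left(2 - 6\right) + 179 = -4 + 179 = 175$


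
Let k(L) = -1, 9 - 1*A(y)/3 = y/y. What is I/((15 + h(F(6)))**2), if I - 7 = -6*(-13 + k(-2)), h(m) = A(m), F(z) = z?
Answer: 7/117 ≈ 0.059829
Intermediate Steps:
A(y) = 24 (A(y) = 27 - 3*y/y = 27 - 3*1 = 27 - 3 = 24)
h(m) = 24
I = 91 (I = 7 - 6*(-13 - 1) = 7 - 6*(-14) = 7 + 84 = 91)
I/((15 + h(F(6)))**2) = 91/((15 + 24)**2) = 91/(39**2) = 91/1521 = 91*(1/1521) = 7/117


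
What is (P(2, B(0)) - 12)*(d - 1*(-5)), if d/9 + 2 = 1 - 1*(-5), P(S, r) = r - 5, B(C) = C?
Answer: -697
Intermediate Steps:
P(S, r) = -5 + r
d = 36 (d = -18 + 9*(1 - 1*(-5)) = -18 + 9*(1 + 5) = -18 + 9*6 = -18 + 54 = 36)
(P(2, B(0)) - 12)*(d - 1*(-5)) = ((-5 + 0) - 12)*(36 - 1*(-5)) = (-5 - 12)*(36 + 5) = -17*41 = -697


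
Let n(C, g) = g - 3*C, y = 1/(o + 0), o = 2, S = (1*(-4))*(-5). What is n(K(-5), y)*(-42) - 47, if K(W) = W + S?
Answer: 1822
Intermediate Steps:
S = 20 (S = -4*(-5) = 20)
K(W) = 20 + W (K(W) = W + 20 = 20 + W)
y = 1/2 (y = 1/(2 + 0) = 1/2 ≈ 0.50000)
n(K(-5), y)*(-42) - 47 = (1/2 - 3*(20 - 5))*(-42) - 47 = (1/2 - 3*15)*(-42) - 47 = (1/2 - 45)*(-42) - 47 = -89/2*(-42) - 47 = 1869 - 47 = 1822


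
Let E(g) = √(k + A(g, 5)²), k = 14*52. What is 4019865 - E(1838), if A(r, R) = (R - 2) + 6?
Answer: 4019865 - √809 ≈ 4.0198e+6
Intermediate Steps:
A(r, R) = 4 + R (A(r, R) = (-2 + R) + 6 = 4 + R)
k = 728
E(g) = √809 (E(g) = √(728 + (4 + 5)²) = √(728 + 9²) = √(728 + 81) = √809)
4019865 - E(1838) = 4019865 - √809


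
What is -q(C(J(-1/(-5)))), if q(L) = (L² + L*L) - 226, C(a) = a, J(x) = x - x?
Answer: 226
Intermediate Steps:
J(x) = 0
q(L) = -226 + 2*L² (q(L) = (L² + L²) - 226 = 2*L² - 226 = -226 + 2*L²)
-q(C(J(-1/(-5)))) = -(-226 + 2*0²) = -(-226 + 2*0) = -(-226 + 0) = -1*(-226) = 226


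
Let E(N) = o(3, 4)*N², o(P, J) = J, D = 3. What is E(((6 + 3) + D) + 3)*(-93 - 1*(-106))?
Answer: 11700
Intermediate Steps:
E(N) = 4*N²
E(((6 + 3) + D) + 3)*(-93 - 1*(-106)) = (4*(((6 + 3) + 3) + 3)²)*(-93 - 1*(-106)) = (4*((9 + 3) + 3)²)*(-93 + 106) = (4*(12 + 3)²)*13 = (4*15²)*13 = (4*225)*13 = 900*13 = 11700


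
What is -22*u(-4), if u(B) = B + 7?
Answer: -66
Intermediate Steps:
u(B) = 7 + B
-22*u(-4) = -22*(7 - 4) = -22*3 = -66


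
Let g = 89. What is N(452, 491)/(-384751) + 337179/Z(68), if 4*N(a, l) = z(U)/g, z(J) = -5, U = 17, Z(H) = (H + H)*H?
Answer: 11545966222741/316677775072 ≈ 36.460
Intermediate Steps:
Z(H) = 2*H**2 (Z(H) = (2*H)*H = 2*H**2)
N(a, l) = -5/356 (N(a, l) = (-5/89)/4 = (-5*1/89)/4 = (1/4)*(-5/89) = -5/356)
N(452, 491)/(-384751) + 337179/Z(68) = -5/356/(-384751) + 337179/((2*68**2)) = -5/356*(-1/384751) + 337179/((2*4624)) = 5/136971356 + 337179/9248 = 11545966222741/316677775072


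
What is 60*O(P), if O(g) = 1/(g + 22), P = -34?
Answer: -5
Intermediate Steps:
O(g) = 1/(22 + g)
60*O(P) = 60/(22 - 34) = 60/(-12) = 60*(-1/12) = -5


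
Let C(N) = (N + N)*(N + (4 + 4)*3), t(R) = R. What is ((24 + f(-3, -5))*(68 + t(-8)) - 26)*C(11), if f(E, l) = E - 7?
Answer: 626780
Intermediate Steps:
f(E, l) = -7 + E
C(N) = 2*N*(24 + N) (C(N) = (2*N)*(N + 8*3) = (2*N)*(N + 24) = (2*N)*(24 + N) = 2*N*(24 + N))
((24 + f(-3, -5))*(68 + t(-8)) - 26)*C(11) = ((24 + (-7 - 3))*(68 - 8) - 26)*(2*11*(24 + 11)) = ((24 - 10)*60 - 26)*(2*11*35) = (14*60 - 26)*770 = (840 - 26)*770 = 814*770 = 626780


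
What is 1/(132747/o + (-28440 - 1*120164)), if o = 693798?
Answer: -231266/34367008415 ≈ -6.7293e-6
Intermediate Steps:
1/(132747/o + (-28440 - 1*120164)) = 1/(132747/693798 + (-28440 - 1*120164)) = 1/(132747*(1/693798) + (-28440 - 120164)) = 1/(44249/231266 - 148604) = 1/(-34367008415/231266) = -231266/34367008415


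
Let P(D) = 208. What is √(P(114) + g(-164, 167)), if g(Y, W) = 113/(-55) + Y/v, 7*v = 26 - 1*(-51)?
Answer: √577885/55 ≈ 13.822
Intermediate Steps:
v = 11 (v = (26 - 1*(-51))/7 = (26 + 51)/7 = (⅐)*77 = 11)
g(Y, W) = -113/55 + Y/11 (g(Y, W) = 113/(-55) + Y/11 = 113*(-1/55) + Y*(1/11) = -113/55 + Y/11)
√(P(114) + g(-164, 167)) = √(208 + (-113/55 + (1/11)*(-164))) = √(208 + (-113/55 - 164/11)) = √(208 - 933/55) = √(10507/55) = √577885/55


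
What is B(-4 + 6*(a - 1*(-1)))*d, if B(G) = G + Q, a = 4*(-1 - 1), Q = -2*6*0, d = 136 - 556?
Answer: 19320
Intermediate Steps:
d = -420
Q = 0 (Q = -12*0 = 0)
a = -8 (a = 4*(-2) = -8)
B(G) = G (B(G) = G + 0 = G)
B(-4 + 6*(a - 1*(-1)))*d = (-4 + 6*(-8 - 1*(-1)))*(-420) = (-4 + 6*(-8 + 1))*(-420) = (-4 + 6*(-7))*(-420) = (-4 - 42)*(-420) = -46*(-420) = 19320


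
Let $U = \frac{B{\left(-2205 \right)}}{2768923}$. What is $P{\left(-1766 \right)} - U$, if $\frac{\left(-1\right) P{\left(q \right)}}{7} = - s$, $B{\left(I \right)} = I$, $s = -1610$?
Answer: $- \frac{31205760005}{2768923} \approx -11270.0$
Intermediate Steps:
$P{\left(q \right)} = -11270$ ($P{\left(q \right)} = - 7 \left(\left(-1\right) \left(-1610\right)\right) = \left(-7\right) 1610 = -11270$)
$U = - \frac{2205}{2768923} \approx -0.00079634$
$P{\left(-1766 \right)} - U = -11270 - - \frac{2205}{2768923} = -11270 + \frac{2205}{2768923} = - \frac{31205760005}{2768923}$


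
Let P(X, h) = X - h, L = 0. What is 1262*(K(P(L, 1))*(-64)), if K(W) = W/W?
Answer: -80768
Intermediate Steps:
K(W) = 1
1262*(K(P(L, 1))*(-64)) = 1262*(1*(-64)) = 1262*(-64) = -80768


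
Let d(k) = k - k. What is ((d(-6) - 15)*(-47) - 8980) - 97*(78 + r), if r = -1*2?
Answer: -15647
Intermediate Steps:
d(k) = 0
r = -2
((d(-6) - 15)*(-47) - 8980) - 97*(78 + r) = ((0 - 15)*(-47) - 8980) - 97*(78 - 2) = (-15*(-47) - 8980) - 97*76 = (705 - 8980) - 1*7372 = -8275 - 7372 = -15647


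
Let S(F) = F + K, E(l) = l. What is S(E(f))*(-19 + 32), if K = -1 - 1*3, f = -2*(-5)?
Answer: 78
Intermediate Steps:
f = 10
K = -4 (K = -1 - 3 = -4)
S(F) = -4 + F (S(F) = F - 4 = -4 + F)
S(E(f))*(-19 + 32) = (-4 + 10)*(-19 + 32) = 6*13 = 78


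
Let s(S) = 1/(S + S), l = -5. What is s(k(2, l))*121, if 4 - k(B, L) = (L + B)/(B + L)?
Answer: 121/6 ≈ 20.167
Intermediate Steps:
k(B, L) = 3 (k(B, L) = 4 - (L + B)/(B + L) = 4 - (B + L)/(B + L) = 4 - 1*1 = 4 - 1 = 3)
s(S) = 1/(2*S)
s(k(2, l))*121 = ((½)/3)*121 = ((½)*(⅓))*121 = (⅙)*121 = 121/6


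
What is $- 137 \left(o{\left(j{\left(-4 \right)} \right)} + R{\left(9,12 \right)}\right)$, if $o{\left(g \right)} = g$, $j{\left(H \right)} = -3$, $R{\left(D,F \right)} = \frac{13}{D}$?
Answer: $\frac{1918}{9} \approx 213.11$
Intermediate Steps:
$- 137 \left(o{\left(j{\left(-4 \right)} \right)} + R{\left(9,12 \right)}\right) = - 137 \left(-3 + \frac{13}{9}\right) = \left(-137\right) \left(- \frac{14}{9}\right) = \frac{1918}{9}$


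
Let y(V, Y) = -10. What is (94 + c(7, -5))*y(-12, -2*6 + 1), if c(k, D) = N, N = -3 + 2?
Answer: -930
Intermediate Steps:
N = -1
c(k, D) = -1
(94 + c(7, -5))*y(-12, -2*6 + 1) = (94 - 1)*(-10) = 93*(-10) = -930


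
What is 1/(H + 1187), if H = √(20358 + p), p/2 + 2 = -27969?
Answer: 1187/1444553 - 16*I*√139/1444553 ≈ 0.00082171 - 0.00013059*I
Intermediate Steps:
p = -55942 (p = -4 + 2*(-27969) = -4 - 55938 = -55942)
H = 16*I*√139 (H = √(20358 - 55942) = √(-35584) = 16*I*√139 ≈ 188.64*I)
1/(H + 1187) = 1/(16*I*√139 + 1187) = 1/(1187 + 16*I*√139)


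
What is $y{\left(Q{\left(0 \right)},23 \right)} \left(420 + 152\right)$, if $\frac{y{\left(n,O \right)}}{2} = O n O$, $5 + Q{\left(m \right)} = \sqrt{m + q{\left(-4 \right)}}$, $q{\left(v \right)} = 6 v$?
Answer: $-3025880 + 1210352 i \sqrt{6} \approx -3.0259 \cdot 10^{6} + 2.9647 \cdot 10^{6} i$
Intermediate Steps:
$Q{\left(m \right)} = -5 + \sqrt{-24 + m}$ ($Q{\left(m \right)} = -5 + \sqrt{m + 6 \left(-4\right)} = -5 + \sqrt{m - 24} = -5 + \sqrt{-24 + m}$)
$y{\left(n,O \right)} = 2 n O^{2}$ ($y{\left(n,O \right)} = 2 O n O = 2 n O^{2}$)
$y{\left(Q{\left(0 \right)},23 \right)} \left(420 + 152\right) = 2 \left(-5 + \sqrt{-24 + 0}\right) 23^{2} \left(420 + 152\right) = 2 \left(-5 + \sqrt{-24}\right) 529 \cdot 572 = 2 \left(-5 + 2 i \sqrt{6}\right) 529 \cdot 572 = \left(-5290 + 2116 i \sqrt{6}\right) 572 = -3025880 + 1210352 i \sqrt{6}$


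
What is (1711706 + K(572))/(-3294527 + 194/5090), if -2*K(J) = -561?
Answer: -1244858755/2395591748 ≈ -0.51965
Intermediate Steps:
K(J) = 561/2 (K(J) = -1/2*(-561) = 561/2)
(1711706 + K(572))/(-3294527 + 194/5090) = (1711706 + 561/2)/(-3294527 + 194/5090) = 3423973/(2*(-3294527 + 194*(1/5090))) = 3423973/(2*(-3294527 + 97/2545)) = 3423973/(2*(-8384571118/2545)) = (3423973/2)*(-2545/8384571118) = -1244858755/2395591748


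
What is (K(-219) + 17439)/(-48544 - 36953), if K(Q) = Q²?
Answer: -21800/28499 ≈ -0.76494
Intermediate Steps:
(K(-219) + 17439)/(-48544 - 36953) = ((-219)² + 17439)/(-48544 - 36953) = (47961 + 17439)/(-85497) = 65400*(-1/85497) = -21800/28499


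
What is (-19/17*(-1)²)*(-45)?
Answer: 855/17 ≈ 50.294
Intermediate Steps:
(-19/17*(-1)²)*(-45) = (-19*1/17*1)*(-45) = -19/17*1*(-45) = -19/17*(-45) = 855/17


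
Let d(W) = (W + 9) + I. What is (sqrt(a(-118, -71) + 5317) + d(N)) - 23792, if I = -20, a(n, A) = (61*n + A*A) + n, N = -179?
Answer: -23982 + 39*sqrt(2) ≈ -23927.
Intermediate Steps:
a(n, A) = A**2 + 62*n (a(n, A) = (61*n + A**2) + n = (A**2 + 61*n) + n = A**2 + 62*n)
d(W) = -11 + W (d(W) = (W + 9) - 20 = (9 + W) - 20 = -11 + W)
(sqrt(a(-118, -71) + 5317) + d(N)) - 23792 = (sqrt(((-71)**2 + 62*(-118)) + 5317) + (-11 - 179)) - 23792 = (sqrt((5041 - 7316) + 5317) - 190) - 23792 = (sqrt(-2275 + 5317) - 190) - 23792 = (sqrt(3042) - 190) - 23792 = (39*sqrt(2) - 190) - 23792 = (-190 + 39*sqrt(2)) - 23792 = -23982 + 39*sqrt(2)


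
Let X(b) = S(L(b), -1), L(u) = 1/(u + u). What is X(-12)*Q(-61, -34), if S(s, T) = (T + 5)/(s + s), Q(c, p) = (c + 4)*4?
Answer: 10944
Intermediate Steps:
L(u) = 1/(2*u)
Q(c, p) = 16 + 4*c (Q(c, p) = (4 + c)*4 = 16 + 4*c)
S(s, T) = (5 + T)/(2*s) (S(s, T) = (5 + T)/((2*s)) = (5 + T)*(1/(2*s)) = (5 + T)/(2*s))
X(b) = 4*b (X(b) = (5 - 1)/(2*((1/(2*b)))) = (1/2)*(2*b)*4 = 4*b)
X(-12)*Q(-61, -34) = (4*(-12))*(16 + 4*(-61)) = -48*(16 - 244) = -48*(-228) = 10944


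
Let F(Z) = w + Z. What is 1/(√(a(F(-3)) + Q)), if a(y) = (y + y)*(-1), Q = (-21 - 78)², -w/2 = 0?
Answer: √9807/9807 ≈ 0.010098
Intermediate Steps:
w = 0 (w = -2*0 = 0)
Q = 9801 (Q = (-99)² = 9801)
F(Z) = Z (F(Z) = 0 + Z = Z)
a(y) = -2*y (a(y) = (2*y)*(-1) = -2*y)
1/(√(a(F(-3)) + Q)) = 1/(√(-2*(-3) + 9801)) = 1/(√(6 + 9801)) = 1/(√9807) = √9807/9807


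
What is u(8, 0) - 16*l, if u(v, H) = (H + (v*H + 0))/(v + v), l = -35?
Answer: 560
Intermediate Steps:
u(v, H) = (H + H*v)/(2*v) (u(v, H) = (H + (H*v + 0))/((2*v)) = (H + H*v)*(1/(2*v)) = (H + H*v)/(2*v))
u(8, 0) - 16*l = (½)*0*(1 + 8)/8 - 16*(-35) = (½)*0*(⅛)*9 + 560 = 0 + 560 = 560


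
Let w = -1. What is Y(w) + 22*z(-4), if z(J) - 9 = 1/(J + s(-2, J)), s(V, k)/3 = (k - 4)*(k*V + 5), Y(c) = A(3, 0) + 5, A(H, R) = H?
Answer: 32537/158 ≈ 205.93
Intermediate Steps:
Y(c) = 8 (Y(c) = 3 + 5 = 8)
s(V, k) = 3*(-4 + k)*(5 + V*k) (s(V, k) = 3*((k - 4)*(k*V + 5)) = 3*((-4 + k)*(V*k + 5)) = 3*((-4 + k)*(5 + V*k)) = 3*(-4 + k)*(5 + V*k))
z(J) = 9 + 1/(-60 - 6*J² + 40*J) (z(J) = 9 + 1/(J + (-60 + 15*J - 12*(-2)*J + 3*(-2)*J²)) = 9 + 1/(J + (-60 + 15*J + 24*J - 6*J²)) = 9 + 1/(J + (-60 - 6*J² + 39*J)) = 9 + 1/(-60 - 6*J² + 40*J))
Y(w) + 22*z(-4) = 8 + 22*((539 - 360*(-4) + 54*(-4)²)/(2*(30 - 20*(-4) + 3*(-4)²))) = 8 + 22*((539 + 1440 + 54*16)/(2*(30 + 80 + 3*16))) = 8 + 22*((539 + 1440 + 864)/(2*(30 + 80 + 48))) = 8 + 22*((½)*2843/158) = 8 + 22*((½)*(1/158)*2843) = 8 + 22*(2843/316) = 8 + 31273/158 = 32537/158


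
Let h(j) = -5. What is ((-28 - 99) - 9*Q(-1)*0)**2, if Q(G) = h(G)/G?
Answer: 16129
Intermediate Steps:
Q(G) = -5/G
((-28 - 99) - 9*Q(-1)*0)**2 = ((-28 - 99) - (-45)/(-1)*0)**2 = (-127 - (-45)*(-1)*0)**2 = (-127 - 9*5*0)**2 = (-127 - 45*0)**2 = (-127 + 0)**2 = (-127)**2 = 16129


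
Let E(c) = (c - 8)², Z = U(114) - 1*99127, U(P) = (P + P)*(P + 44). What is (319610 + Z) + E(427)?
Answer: 432068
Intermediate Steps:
U(P) = 2*P*(44 + P) (U(P) = (2*P)*(44 + P) = 2*P*(44 + P))
Z = -63103 (Z = 2*114*(44 + 114) - 1*99127 = 2*114*158 - 99127 = 36024 - 99127 = -63103)
E(c) = (-8 + c)²
(319610 + Z) + E(427) = (319610 - 63103) + (-8 + 427)² = 256507 + 419² = 256507 + 175561 = 432068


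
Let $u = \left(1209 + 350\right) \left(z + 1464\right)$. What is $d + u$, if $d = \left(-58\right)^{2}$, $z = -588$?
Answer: $1369048$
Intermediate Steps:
$u = 1365684$ ($u = \left(1209 + 350\right) \left(-588 + 1464\right) = 1559 \cdot 876 = 1365684$)
$d = 3364$
$d + u = 3364 + 1365684 = 1369048$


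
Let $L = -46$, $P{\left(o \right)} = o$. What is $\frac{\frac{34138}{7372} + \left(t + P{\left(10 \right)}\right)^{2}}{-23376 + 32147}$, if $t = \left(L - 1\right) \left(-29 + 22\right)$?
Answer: $\frac{423615875}{32329906} \approx 13.103$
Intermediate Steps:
$t = 329$ ($t = \left(-46 - 1\right) \left(-29 + 22\right) = \left(-47\right) \left(-7\right) = 329$)
$\frac{\frac{34138}{7372} + \left(t + P{\left(10 \right)}\right)^{2}}{-23376 + 32147} = \frac{\frac{34138}{7372} + \left(329 + 10\right)^{2}}{-23376 + 32147} = \frac{34138 \cdot \frac{1}{7372} + 339^{2}}{8771} = \left(\frac{17069}{3686} + 114921\right) \frac{1}{8771} = \frac{423615875}{3686} \cdot \frac{1}{8771} = \frac{423615875}{32329906}$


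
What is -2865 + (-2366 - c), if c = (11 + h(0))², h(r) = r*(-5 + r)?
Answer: -5352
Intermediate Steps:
c = 121 (c = (11 + 0*(-5 + 0))² = (11 + 0*(-5))² = (11 + 0)² = 11² = 121)
-2865 + (-2366 - c) = -2865 + (-2366 - 1*121) = -2865 + (-2366 - 121) = -2865 - 2487 = -5352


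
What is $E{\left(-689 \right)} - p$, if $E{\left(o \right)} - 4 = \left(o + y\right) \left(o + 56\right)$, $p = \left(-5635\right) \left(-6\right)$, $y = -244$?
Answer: $556783$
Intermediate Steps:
$p = 33810$
$E{\left(o \right)} = 4 + \left(-244 + o\right) \left(56 + o\right)$ ($E{\left(o \right)} = 4 + \left(o - 244\right) \left(o + 56\right) = 4 + \left(-244 + o\right) \left(56 + o\right)$)
$E{\left(-689 \right)} - p = \left(-13660 + \left(-689\right)^{2} - -129532\right) - 33810 = \left(-13660 + 474721 + 129532\right) - 33810 = 590593 - 33810 = 556783$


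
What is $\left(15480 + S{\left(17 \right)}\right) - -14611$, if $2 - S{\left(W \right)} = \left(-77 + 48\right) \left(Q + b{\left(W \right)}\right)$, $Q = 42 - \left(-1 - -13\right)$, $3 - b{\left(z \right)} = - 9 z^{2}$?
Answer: $106479$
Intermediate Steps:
$b{\left(z \right)} = 3 + 9 z^{2}$ ($b{\left(z \right)} = 3 - - 9 z^{2} = 3 + 9 z^{2}$)
$Q = 30$ ($Q = 42 - \left(-1 + 13\right) = 42 - 12 = 30$)
$S{\left(W \right)} = 959 + 261 W^{2}$ ($S{\left(W \right)} = 2 - \left(-77 + 48\right) \left(30 + \left(3 + 9 W^{2}\right)\right) = 2 - - 29 \left(33 + 9 W^{2}\right) = 2 - \left(-957 - 261 W^{2}\right) = 2 + \left(957 + 261 W^{2}\right) = 959 + 261 W^{2}$)
$\left(15480 + S{\left(17 \right)}\right) - -14611 = \left(15480 + \left(959 + 261 \cdot 17^{2}\right)\right) - -14611 = \left(15480 + \left(959 + 261 \cdot 289\right)\right) + 14611 = \left(15480 + \left(959 + 75429\right)\right) + 14611 = \left(15480 + 76388\right) + 14611 = 91868 + 14611 = 106479$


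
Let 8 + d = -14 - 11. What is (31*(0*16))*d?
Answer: 0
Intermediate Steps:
d = -33 (d = -8 + (-14 - 11) = -8 - 25 = -33)
(31*(0*16))*d = (31*(0*16))*(-33) = (31*0)*(-33) = 0*(-33) = 0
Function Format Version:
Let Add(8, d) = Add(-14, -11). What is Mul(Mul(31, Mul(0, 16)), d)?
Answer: 0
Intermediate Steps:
d = -33 (d = Add(-8, Add(-14, -11)) = Add(-8, -25) = -33)
Mul(Mul(31, Mul(0, 16)), d) = Mul(Mul(31, Mul(0, 16)), -33) = Mul(Mul(31, 0), -33) = Mul(0, -33) = 0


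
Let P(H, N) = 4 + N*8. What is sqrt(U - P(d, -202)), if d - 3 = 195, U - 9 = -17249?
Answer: 2*I*sqrt(3907) ≈ 125.01*I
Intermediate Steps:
U = -17240 (U = 9 - 17249 = -17240)
d = 198 (d = 3 + 195 = 198)
P(H, N) = 4 + 8*N
sqrt(U - P(d, -202)) = sqrt(-17240 - (4 + 8*(-202))) = sqrt(-17240 - (4 - 1616)) = sqrt(-17240 - 1*(-1612)) = sqrt(-17240 + 1612) = sqrt(-15628) = 2*I*sqrt(3907)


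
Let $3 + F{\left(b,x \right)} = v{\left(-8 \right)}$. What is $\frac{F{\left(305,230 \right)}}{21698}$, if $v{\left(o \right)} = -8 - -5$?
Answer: $- \frac{3}{10849} \approx -0.00027652$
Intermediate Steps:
$v{\left(o \right)} = -3$ ($v{\left(o \right)} = -8 + 5 = -3$)
$F{\left(b,x \right)} = -6$ ($F{\left(b,x \right)} = -3 - 3 = -6$)
$\frac{F{\left(305,230 \right)}}{21698} = - \frac{6}{21698} = \left(-6\right) \frac{1}{21698} = - \frac{3}{10849}$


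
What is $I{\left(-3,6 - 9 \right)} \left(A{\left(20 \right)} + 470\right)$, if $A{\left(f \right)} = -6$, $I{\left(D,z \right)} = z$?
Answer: $-1392$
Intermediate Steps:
$I{\left(-3,6 - 9 \right)} \left(A{\left(20 \right)} + 470\right) = \left(6 - 9\right) \left(-6 + 470\right) = \left(6 - 9\right) 464 = \left(-3\right) 464 = -1392$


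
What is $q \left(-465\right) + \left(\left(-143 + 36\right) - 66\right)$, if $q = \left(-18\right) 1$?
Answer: $8197$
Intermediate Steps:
$q = -18$
$q \left(-465\right) + \left(\left(-143 + 36\right) - 66\right) = \left(-18\right) \left(-465\right) + \left(\left(-143 + 36\right) - 66\right) = 8370 - 173 = 8197$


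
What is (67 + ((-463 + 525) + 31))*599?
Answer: 95840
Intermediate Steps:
(67 + ((-463 + 525) + 31))*599 = (67 + (62 + 31))*599 = (67 + 93)*599 = 160*599 = 95840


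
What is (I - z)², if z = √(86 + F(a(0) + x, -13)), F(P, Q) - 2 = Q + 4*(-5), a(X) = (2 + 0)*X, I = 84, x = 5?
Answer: (84 - √55)² ≈ 5865.1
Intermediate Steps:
a(X) = 2*X
F(P, Q) = -18 + Q (F(P, Q) = 2 + (Q + 4*(-5)) = 2 + (Q - 20) = 2 + (-20 + Q) = -18 + Q)
z = √55 (z = √(86 + (-18 - 13)) = √(86 - 31) = √55 ≈ 7.4162)
(I - z)² = (84 - √55)²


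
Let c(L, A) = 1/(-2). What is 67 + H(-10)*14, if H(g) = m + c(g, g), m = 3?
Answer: 102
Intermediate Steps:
c(L, A) = -½
H(g) = 5/2 (H(g) = 3 - ½ = 5/2)
67 + H(-10)*14 = 67 + (5/2)*14 = 67 + 35 = 102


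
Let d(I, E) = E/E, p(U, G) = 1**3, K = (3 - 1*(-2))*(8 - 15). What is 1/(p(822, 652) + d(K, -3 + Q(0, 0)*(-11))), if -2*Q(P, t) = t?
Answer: 1/2 ≈ 0.50000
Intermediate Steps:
Q(P, t) = -t/2
K = -35 (K = (3 + 2)*(-7) = 5*(-7) = -35)
p(U, G) = 1
d(I, E) = 1
1/(p(822, 652) + d(K, -3 + Q(0, 0)*(-11))) = 1/(1 + 1) = 1/2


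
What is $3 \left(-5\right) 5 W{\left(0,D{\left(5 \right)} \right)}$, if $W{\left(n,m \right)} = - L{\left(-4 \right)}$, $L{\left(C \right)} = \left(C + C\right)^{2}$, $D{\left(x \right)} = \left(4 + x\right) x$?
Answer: $4800$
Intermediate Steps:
$D{\left(x \right)} = x \left(4 + x\right)$
$L{\left(C \right)} = 4 C^{2}$ ($L{\left(C \right)} = \left(2 C\right)^{2} = 4 C^{2}$)
$W{\left(n,m \right)} = -64$ ($W{\left(n,m \right)} = - 4 \left(-4\right)^{2} = - 4 \cdot 16 = \left(-1\right) 64 = -64$)
$3 \left(-5\right) 5 W{\left(0,D{\left(5 \right)} \right)} = 3 \left(-5\right) 5 \left(-64\right) = \left(-15\right) 5 \left(-64\right) = \left(-75\right) \left(-64\right) = 4800$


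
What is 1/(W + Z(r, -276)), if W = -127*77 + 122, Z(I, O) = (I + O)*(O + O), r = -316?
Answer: 1/317127 ≈ 3.1533e-6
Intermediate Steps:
Z(I, O) = 2*O*(I + O) (Z(I, O) = (I + O)*(2*O) = 2*O*(I + O))
W = -9657 (W = -9779 + 122 = -9657)
1/(W + Z(r, -276)) = 1/(-9657 + 2*(-276)*(-316 - 276)) = 1/(-9657 + 2*(-276)*(-592)) = 1/(-9657 + 326784) = 1/317127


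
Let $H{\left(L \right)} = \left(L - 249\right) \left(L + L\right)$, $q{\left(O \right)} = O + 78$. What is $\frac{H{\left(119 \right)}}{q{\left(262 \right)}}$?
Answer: $-91$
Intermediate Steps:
$q{\left(O \right)} = 78 + O$
$H{\left(L \right)} = 2 L \left(-249 + L\right)$ ($H{\left(L \right)} = \left(-249 + L\right) 2 L = 2 L \left(-249 + L\right)$)
$\frac{H{\left(119 \right)}}{q{\left(262 \right)}} = \frac{2 \cdot 119 \left(-249 + 119\right)}{78 + 262} = \frac{2 \cdot 119 \left(-130\right)}{340} = \left(-30940\right) \frac{1}{340} = -91$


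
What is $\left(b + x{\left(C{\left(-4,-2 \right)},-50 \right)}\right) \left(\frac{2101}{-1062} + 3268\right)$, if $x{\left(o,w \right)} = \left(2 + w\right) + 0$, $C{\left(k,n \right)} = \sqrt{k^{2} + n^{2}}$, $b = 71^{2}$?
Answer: $\frac{17318295395}{1062} \approx 1.6307 \cdot 10^{7}$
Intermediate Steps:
$b = 5041$
$x{\left(o,w \right)} = 2 + w$
$\left(b + x{\left(C{\left(-4,-2 \right)},-50 \right)}\right) \left(\frac{2101}{-1062} + 3268\right) = \left(5041 + \left(2 - 50\right)\right) \left(\frac{2101}{-1062} + 3268\right) = \left(5041 - 48\right) \left(2101 \left(- \frac{1}{1062}\right) + 3268\right) = 4993 \left(- \frac{2101}{1062} + 3268\right) = 4993 \cdot \frac{3468515}{1062} = \frac{17318295395}{1062}$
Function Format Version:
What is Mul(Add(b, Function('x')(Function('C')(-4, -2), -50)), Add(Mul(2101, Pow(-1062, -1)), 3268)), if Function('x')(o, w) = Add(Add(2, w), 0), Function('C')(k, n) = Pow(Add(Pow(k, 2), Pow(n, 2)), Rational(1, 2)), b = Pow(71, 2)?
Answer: Rational(17318295395, 1062) ≈ 1.6307e+7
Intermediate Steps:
b = 5041
Function('x')(o, w) = Add(2, w)
Mul(Add(b, Function('x')(Function('C')(-4, -2), -50)), Add(Mul(2101, Pow(-1062, -1)), 3268)) = Mul(Add(5041, Add(2, -50)), Add(Mul(2101, Pow(-1062, -1)), 3268)) = Mul(Add(5041, -48), Add(Mul(2101, Rational(-1, 1062)), 3268)) = Mul(4993, Add(Rational(-2101, 1062), 3268)) = Mul(4993, Rational(3468515, 1062)) = Rational(17318295395, 1062)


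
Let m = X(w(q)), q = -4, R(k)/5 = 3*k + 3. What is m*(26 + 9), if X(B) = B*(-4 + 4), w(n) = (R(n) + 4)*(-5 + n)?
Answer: 0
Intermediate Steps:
R(k) = 15 + 15*k (R(k) = 5*(3*k + 3) = 5*(3 + 3*k) = 15 + 15*k)
w(n) = (-5 + n)*(19 + 15*n) (w(n) = ((15 + 15*n) + 4)*(-5 + n) = (19 + 15*n)*(-5 + n) = (-5 + n)*(19 + 15*n))
X(B) = 0 (X(B) = B*0 = 0)
m = 0
m*(26 + 9) = 0*(26 + 9) = 0*35 = 0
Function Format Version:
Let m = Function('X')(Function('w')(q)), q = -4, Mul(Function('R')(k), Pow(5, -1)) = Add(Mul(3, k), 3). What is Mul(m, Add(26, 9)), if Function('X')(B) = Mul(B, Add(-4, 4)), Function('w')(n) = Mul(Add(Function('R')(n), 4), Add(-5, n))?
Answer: 0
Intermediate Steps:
Function('R')(k) = Add(15, Mul(15, k)) (Function('R')(k) = Mul(5, Add(Mul(3, k), 3)) = Mul(5, Add(3, Mul(3, k))) = Add(15, Mul(15, k)))
Function('w')(n) = Mul(Add(-5, n), Add(19, Mul(15, n))) (Function('w')(n) = Mul(Add(Add(15, Mul(15, n)), 4), Add(-5, n)) = Mul(Add(19, Mul(15, n)), Add(-5, n)) = Mul(Add(-5, n), Add(19, Mul(15, n))))
Function('X')(B) = 0 (Function('X')(B) = Mul(B, 0) = 0)
m = 0
Mul(m, Add(26, 9)) = Mul(0, Add(26, 9)) = Mul(0, 35) = 0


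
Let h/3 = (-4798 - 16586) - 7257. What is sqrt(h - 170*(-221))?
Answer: I*sqrt(48353) ≈ 219.89*I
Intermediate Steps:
h = -85923 (h = 3*((-4798 - 16586) - 7257) = 3*(-21384 - 7257) = 3*(-28641) = -85923)
sqrt(h - 170*(-221)) = sqrt(-85923 - 170*(-221)) = sqrt(-85923 + 37570) = sqrt(-48353) = I*sqrt(48353)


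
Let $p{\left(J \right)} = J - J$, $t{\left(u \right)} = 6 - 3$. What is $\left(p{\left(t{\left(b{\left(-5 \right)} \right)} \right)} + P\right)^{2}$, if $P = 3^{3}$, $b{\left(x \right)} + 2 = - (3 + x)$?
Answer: $729$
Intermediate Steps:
$b{\left(x \right)} = -5 - x$ ($b{\left(x \right)} = -2 - \left(3 + x\right) = -5 - x$)
$P = 27$
$t{\left(u \right)} = 3$ ($t{\left(u \right)} = 6 - 3 = 3$)
$p{\left(J \right)} = 0$
$\left(p{\left(t{\left(b{\left(-5 \right)} \right)} \right)} + P\right)^{2} = \left(0 + 27\right)^{2} = 27^{2} = 729$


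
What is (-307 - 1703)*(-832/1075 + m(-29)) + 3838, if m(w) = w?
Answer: 13691984/215 ≈ 63684.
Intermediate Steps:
(-307 - 1703)*(-832/1075 + m(-29)) + 3838 = (-307 - 1703)*(-832/1075 - 29) + 3838 = -2010*(-832*1/1075 - 29) + 3838 = -2010*(-832/1075 - 29) + 3838 = -2010*(-32007/1075) + 3838 = 12866814/215 + 3838 = 13691984/215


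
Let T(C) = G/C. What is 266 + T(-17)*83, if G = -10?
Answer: 5352/17 ≈ 314.82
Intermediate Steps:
T(C) = -10/C
266 + T(-17)*83 = 266 - 10/(-17)*83 = 266 - 10*(-1/17)*83 = 266 + (10/17)*83 = 266 + 830/17 = 5352/17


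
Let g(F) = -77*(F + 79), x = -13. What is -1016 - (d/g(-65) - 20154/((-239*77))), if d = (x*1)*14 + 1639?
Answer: -261698205/257642 ≈ -1015.7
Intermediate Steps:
g(F) = -6083 - 77*F (g(F) = -77*(79 + F) = -6083 - 77*F)
d = 1457 (d = -13*1*14 + 1639 = -13*14 + 1639 = -182 + 1639 = 1457)
-1016 - (d/g(-65) - 20154/((-239*77))) = -1016 - (1457/(-6083 - 77*(-65)) - 20154/((-239*77))) = -1016 - (1457/(-6083 + 5005) - 20154/(-18403)) = -1016 - (1457/(-1078) - 20154*(-1/18403)) = -1016 - (1457*(-1/1078) + 20154/18403) = -1016 - (-1457/1078 + 20154/18403) = -1016 - 1*(-66067/257642) = -1016 + 66067/257642 = -261698205/257642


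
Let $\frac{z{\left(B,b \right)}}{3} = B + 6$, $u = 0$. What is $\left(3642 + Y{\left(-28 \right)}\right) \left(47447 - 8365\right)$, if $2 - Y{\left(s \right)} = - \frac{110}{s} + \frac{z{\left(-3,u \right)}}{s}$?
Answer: $\frac{1991833671}{14} \approx 1.4227 \cdot 10^{8}$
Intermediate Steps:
$z{\left(B,b \right)} = 18 + 3 B$ ($z{\left(B,b \right)} = 3 \left(B + 6\right) = 3 \left(6 + B\right) = 18 + 3 B$)
$Y{\left(s \right)} = 2 + \frac{101}{s}$ ($Y{\left(s \right)} = 2 - \left(- \frac{110}{s} + \frac{18 + 3 \left(-3\right)}{s}\right) = 2 - \left(- \frac{110}{s} + \frac{18 - 9}{s}\right) = 2 - \left(- \frac{110}{s} + \frac{9}{s}\right) = 2 - - \frac{101}{s} = 2 + \frac{101}{s}$)
$\left(3642 + Y{\left(-28 \right)}\right) \left(47447 - 8365\right) = \left(3642 + \left(2 + \frac{101}{-28}\right)\right) \left(47447 - 8365\right) = \left(3642 + \left(2 + 101 \left(- \frac{1}{28}\right)\right)\right) 39082 = \left(3642 + \left(2 - \frac{101}{28}\right)\right) 39082 = \left(3642 - \frac{45}{28}\right) 39082 = \frac{101931}{28} \cdot 39082 = \frac{1991833671}{14}$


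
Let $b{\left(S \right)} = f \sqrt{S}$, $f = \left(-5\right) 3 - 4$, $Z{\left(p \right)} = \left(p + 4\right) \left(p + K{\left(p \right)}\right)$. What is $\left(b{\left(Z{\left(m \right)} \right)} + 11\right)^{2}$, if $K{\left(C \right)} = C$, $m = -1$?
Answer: $\left(11 - 19 i \sqrt{6}\right)^{2} \approx -2045.0 - 1023.9 i$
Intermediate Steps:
$Z{\left(p \right)} = 2 p \left(4 + p\right)$ ($Z{\left(p \right)} = \left(p + 4\right) \left(p + p\right) = \left(4 + p\right) 2 p = 2 p \left(4 + p\right)$)
$f = -19$ ($f = -15 - 4 = -19$)
$b{\left(S \right)} = - 19 \sqrt{S}$
$\left(b{\left(Z{\left(m \right)} \right)} + 11\right)^{2} = \left(- 19 \sqrt{2 \left(-1\right) \left(4 - 1\right)} + 11\right)^{2} = \left(- 19 \sqrt{2 \left(-1\right) 3} + 11\right)^{2} = \left(- 19 \sqrt{-6} + 11\right)^{2} = \left(- 19 i \sqrt{6} + 11\right)^{2} = \left(11 - 19 i \sqrt{6}\right)^{2}$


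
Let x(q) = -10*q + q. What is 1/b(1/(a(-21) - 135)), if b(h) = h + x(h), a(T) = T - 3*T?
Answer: 93/8 ≈ 11.625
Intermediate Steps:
a(T) = -2*T
x(q) = -9*q
b(h) = -8*h (b(h) = h - 9*h = -8*h)
1/b(1/(a(-21) - 135)) = 1/(-8/(-2*(-21) - 135)) = 1/(-8/(42 - 135)) = 1/(-8/(-93)) = 1/(-8*(-1/93)) = 1/(8/93) = 93/8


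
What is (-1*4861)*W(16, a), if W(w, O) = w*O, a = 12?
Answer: -933312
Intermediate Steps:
W(w, O) = O*w
(-1*4861)*W(16, a) = (-1*4861)*(12*16) = -4861*192 = -933312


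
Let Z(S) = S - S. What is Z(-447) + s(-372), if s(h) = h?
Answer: -372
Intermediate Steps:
Z(S) = 0
Z(-447) + s(-372) = 0 - 372 = -372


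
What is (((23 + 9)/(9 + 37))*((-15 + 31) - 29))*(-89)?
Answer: 18512/23 ≈ 804.87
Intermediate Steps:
(((23 + 9)/(9 + 37))*((-15 + 31) - 29))*(-89) = ((32/46)*(16 - 29))*(-89) = ((32*(1/46))*(-13))*(-89) = ((16/23)*(-13))*(-89) = -208/23*(-89) = 18512/23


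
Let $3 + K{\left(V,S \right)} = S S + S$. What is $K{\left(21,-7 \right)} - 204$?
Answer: $-165$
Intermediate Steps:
$K{\left(V,S \right)} = -3 + S + S^{2}$ ($K{\left(V,S \right)} = -3 + \left(S S + S\right) = -3 + \left(S^{2} + S\right) = -3 + \left(S + S^{2}\right) = -3 + S + S^{2}$)
$K{\left(21,-7 \right)} - 204 = \left(-3 - 7 + \left(-7\right)^{2}\right) - 204 = \left(-3 - 7 + 49\right) - 204 = 39 - 204 = -165$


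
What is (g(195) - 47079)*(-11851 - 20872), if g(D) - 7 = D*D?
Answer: 296044981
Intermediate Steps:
g(D) = 7 + D² (g(D) = 7 + D*D = 7 + D²)
(g(195) - 47079)*(-11851 - 20872) = ((7 + 195²) - 47079)*(-11851 - 20872) = ((7 + 38025) - 47079)*(-32723) = (38032 - 47079)*(-32723) = -9047*(-32723) = 296044981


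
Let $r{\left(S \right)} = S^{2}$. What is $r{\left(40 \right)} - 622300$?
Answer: $-620700$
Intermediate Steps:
$r{\left(40 \right)} - 622300 = 40^{2} - 622300 = 1600 - 622300 = -620700$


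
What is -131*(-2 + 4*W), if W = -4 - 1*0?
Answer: 2358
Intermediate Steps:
W = -4 (W = -4 + 0 = -4)
-131*(-2 + 4*W) = -131*(-2 + 4*(-4)) = -131*(-2 - 16) = -131*(-18) = 2358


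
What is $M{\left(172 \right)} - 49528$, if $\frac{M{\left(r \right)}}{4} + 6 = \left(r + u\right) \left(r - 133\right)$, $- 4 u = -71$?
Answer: $-19951$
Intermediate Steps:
$u = \frac{71}{4}$ ($u = \left(- \frac{1}{4}\right) \left(-71\right) = \frac{71}{4} \approx 17.75$)
$M{\left(r \right)} = -24 + 4 \left(-133 + r\right) \left(\frac{71}{4} + r\right)$ ($M{\left(r \right)} = -24 + 4 \left(r + \frac{71}{4}\right) \left(r - 133\right) = -24 + 4 \left(\frac{71}{4} + r\right) \left(-133 + r\right) = -24 + 4 \left(-133 + r\right) \left(\frac{71}{4} + r\right)$)
$M{\left(172 \right)} - 49528 = \left(-9467 - 79292 + 4 \cdot 172^{2}\right) - 49528 = \left(-9467 - 79292 + 4 \cdot 29584\right) - 49528 = \left(-9467 - 79292 + 118336\right) - 49528 = 29577 - 49528 = -19951$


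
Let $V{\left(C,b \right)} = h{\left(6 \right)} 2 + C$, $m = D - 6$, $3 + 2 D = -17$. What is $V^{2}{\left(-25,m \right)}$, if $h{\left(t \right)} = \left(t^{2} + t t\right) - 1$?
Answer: $13689$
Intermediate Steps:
$D = -10$ ($D = - \frac{3}{2} + \frac{1}{2} \left(-17\right) = - \frac{3}{2} - \frac{17}{2} = -10$)
$m = -16$ ($m = -10 - 6 = -16$)
$h{\left(t \right)} = -1 + 2 t^{2}$ ($h{\left(t \right)} = \left(t^{2} + t^{2}\right) - 1 = 2 t^{2} - 1 = -1 + 2 t^{2}$)
$V{\left(C,b \right)} = 142 + C$ ($V{\left(C,b \right)} = \left(-1 + 2 \cdot 6^{2}\right) 2 + C = \left(-1 + 2 \cdot 36\right) 2 + C = \left(-1 + 72\right) 2 + C = 71 \cdot 2 + C = 142 + C$)
$V^{2}{\left(-25,m \right)} = \left(142 - 25\right)^{2} = 117^{2} = 13689$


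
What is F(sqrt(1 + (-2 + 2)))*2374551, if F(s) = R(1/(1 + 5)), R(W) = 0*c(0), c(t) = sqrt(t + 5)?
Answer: 0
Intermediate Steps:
c(t) = sqrt(5 + t)
R(W) = 0 (R(W) = 0*sqrt(5 + 0) = 0*sqrt(5) = 0)
F(s) = 0
F(sqrt(1 + (-2 + 2)))*2374551 = 0*2374551 = 0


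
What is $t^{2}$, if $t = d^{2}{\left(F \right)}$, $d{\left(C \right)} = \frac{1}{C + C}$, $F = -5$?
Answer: $\frac{1}{10000} \approx 0.0001$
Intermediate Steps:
$d{\left(C \right)} = \frac{1}{2 C}$
$t = \frac{1}{100}$ ($t = \left(\frac{1}{2 \left(-5\right)}\right)^{2} = \left(\frac{1}{2} \left(- \frac{1}{5}\right)\right)^{2} = \left(- \frac{1}{10}\right)^{2} = \frac{1}{100} \approx 0.01$)
$t^{2} = \left(\frac{1}{100}\right)^{2} = \frac{1}{10000}$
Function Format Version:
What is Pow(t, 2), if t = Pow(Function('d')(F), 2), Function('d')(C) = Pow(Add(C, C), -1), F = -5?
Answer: Rational(1, 10000) ≈ 0.00010000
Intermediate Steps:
Function('d')(C) = Mul(Rational(1, 2), Pow(C, -1)) (Function('d')(C) = Pow(Mul(2, C), -1) = Mul(Rational(1, 2), Pow(C, -1)))
t = Rational(1, 100) (t = Pow(Mul(Rational(1, 2), Pow(-5, -1)), 2) = Pow(Mul(Rational(1, 2), Rational(-1, 5)), 2) = Pow(Rational(-1, 10), 2) = Rational(1, 100) ≈ 0.010000)
Pow(t, 2) = Pow(Rational(1, 100), 2) = Rational(1, 10000)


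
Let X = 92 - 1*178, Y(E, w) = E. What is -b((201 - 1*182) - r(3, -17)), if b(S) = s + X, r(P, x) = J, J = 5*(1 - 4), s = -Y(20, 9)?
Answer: 106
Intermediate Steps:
X = -86 (X = 92 - 178 = -86)
s = -20 (s = -1*20 = -20)
J = -15 (J = 5*(-3) = -15)
r(P, x) = -15
b(S) = -106 (b(S) = -20 - 86 = -106)
-b((201 - 1*182) - r(3, -17)) = -1*(-106) = 106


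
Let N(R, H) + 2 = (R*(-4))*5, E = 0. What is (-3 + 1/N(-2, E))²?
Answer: 12769/1444 ≈ 8.8428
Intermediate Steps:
N(R, H) = -2 - 20*R (N(R, H) = -2 + (R*(-4))*5 = -2 - 4*R*5 = -2 - 20*R)
(-3 + 1/N(-2, E))² = (-3 + 1/(-2 - 20*(-2)))² = (-3 + 1/(-2 + 40))² = (-3 + 1/38)² = (-113/38)² = 12769/1444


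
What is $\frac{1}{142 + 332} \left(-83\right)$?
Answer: $- \frac{83}{474} \approx -0.17511$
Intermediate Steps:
$\frac{1}{142 + 332} \left(-83\right) = \frac{1}{474} \left(-83\right) = - \frac{83}{474}$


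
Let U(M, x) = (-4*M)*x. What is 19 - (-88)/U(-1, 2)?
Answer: 30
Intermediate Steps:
U(M, x) = -4*M*x
19 - (-88)/U(-1, 2) = 19 - (-88)/((-4*(-1)*2)) = 19 - (-88)/8 = 19 - 8*(-11/8) = 19 + 11 = 30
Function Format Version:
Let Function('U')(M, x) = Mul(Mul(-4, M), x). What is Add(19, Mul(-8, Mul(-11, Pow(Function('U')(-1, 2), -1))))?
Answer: 30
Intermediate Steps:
Function('U')(M, x) = Mul(-4, M, x)
Add(19, Mul(-8, Mul(-11, Pow(Function('U')(-1, 2), -1)))) = Add(19, Mul(-8, Mul(-11, Pow(Mul(-4, -1, 2), -1)))) = Add(19, Mul(-8, Mul(-11, Pow(8, -1)))) = Add(19, Mul(-8, Mul(-11, Rational(1, 8)))) = Add(19, Mul(-8, Rational(-11, 8))) = Add(19, 11) = 30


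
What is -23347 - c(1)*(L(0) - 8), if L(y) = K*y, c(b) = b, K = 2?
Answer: -23339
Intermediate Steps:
L(y) = 2*y
-23347 - c(1)*(L(0) - 8) = -23347 - (2*0 - 8) = -23347 - (0 - 8) = -23347 - (-8) = -23347 - 1*(-8) = -23347 + 8 = -23339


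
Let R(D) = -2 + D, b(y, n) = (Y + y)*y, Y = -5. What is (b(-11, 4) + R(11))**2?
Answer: 34225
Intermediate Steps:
b(y, n) = y*(-5 + y) (b(y, n) = (-5 + y)*y = y*(-5 + y))
(b(-11, 4) + R(11))**2 = (-11*(-5 - 11) + (-2 + 11))**2 = (-11*(-16) + 9)**2 = (176 + 9)**2 = 185**2 = 34225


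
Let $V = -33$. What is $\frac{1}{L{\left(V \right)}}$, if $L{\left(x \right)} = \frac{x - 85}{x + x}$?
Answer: $\frac{33}{59} \approx 0.55932$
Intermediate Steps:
$L{\left(x \right)} = \frac{-85 + x}{2 x}$
$\frac{1}{L{\left(V \right)}} = \frac{1}{\frac{1}{2} \frac{1}{-33} \left(-85 - 33\right)} = \frac{1}{\frac{1}{2} \left(- \frac{1}{33}\right) \left(-118\right)} = \frac{1}{\frac{59}{33}} = \frac{33}{59}$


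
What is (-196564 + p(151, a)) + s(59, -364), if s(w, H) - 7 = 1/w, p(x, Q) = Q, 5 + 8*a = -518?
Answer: -92805753/472 ≈ -1.9662e+5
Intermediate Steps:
a = -523/8 (a = -5/8 + (1/8)*(-518) = -5/8 - 259/4 = -523/8 ≈ -65.375)
s(w, H) = 7 + 1/w
(-196564 + p(151, a)) + s(59, -364) = (-196564 - 523/8) + (7 + 1/59) = -1573035/8 + (7 + 1/59) = -1573035/8 + 414/59 = -92805753/472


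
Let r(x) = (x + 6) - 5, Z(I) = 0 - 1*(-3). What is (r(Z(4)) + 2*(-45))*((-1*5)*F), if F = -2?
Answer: -860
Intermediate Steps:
Z(I) = 3 (Z(I) = 0 + 3 = 3)
r(x) = 1 + x (r(x) = (6 + x) - 5 = 1 + x)
(r(Z(4)) + 2*(-45))*((-1*5)*F) = ((1 + 3) + 2*(-45))*(-1*5*(-2)) = (4 - 90)*(-5*(-2)) = -86*10 = -860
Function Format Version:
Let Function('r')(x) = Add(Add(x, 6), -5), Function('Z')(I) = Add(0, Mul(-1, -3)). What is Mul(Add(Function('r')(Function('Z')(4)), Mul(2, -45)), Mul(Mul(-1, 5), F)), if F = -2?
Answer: -860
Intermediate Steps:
Function('Z')(I) = 3 (Function('Z')(I) = Add(0, 3) = 3)
Function('r')(x) = Add(1, x) (Function('r')(x) = Add(Add(6, x), -5) = Add(1, x))
Mul(Add(Function('r')(Function('Z')(4)), Mul(2, -45)), Mul(Mul(-1, 5), F)) = Mul(Add(Add(1, 3), Mul(2, -45)), Mul(Mul(-1, 5), -2)) = Mul(Add(4, -90), Mul(-5, -2)) = Mul(-86, 10) = -860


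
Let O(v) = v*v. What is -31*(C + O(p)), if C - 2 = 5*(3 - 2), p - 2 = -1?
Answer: -248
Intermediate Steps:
p = 1 (p = 2 - 1 = 1)
O(v) = v**2
C = 7 (C = 2 + 5*(3 - 2) = 2 + 5*1 = 2 + 5 = 7)
-31*(C + O(p)) = -31*(7 + 1**2) = -31*(7 + 1) = -31*8 = -248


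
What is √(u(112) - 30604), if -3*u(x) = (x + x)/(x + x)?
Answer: I*√275439/3 ≈ 174.94*I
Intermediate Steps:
u(x) = -⅓ (u(x) = -(x + x)/(3*(x + x)) = -2*x/(3*(2*x)) = -2*x*1/(2*x)/3 = -⅓*1 = -⅓)
√(u(112) - 30604) = √(-⅓ - 30604) = √(-91813/3) = I*√275439/3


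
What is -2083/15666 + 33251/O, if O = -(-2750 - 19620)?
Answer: 118578364/87612105 ≈ 1.3534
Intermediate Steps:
O = 22370 (O = -1*(-22370) = 22370)
-2083/15666 + 33251/O = -2083/15666 + 33251/22370 = 118578364/87612105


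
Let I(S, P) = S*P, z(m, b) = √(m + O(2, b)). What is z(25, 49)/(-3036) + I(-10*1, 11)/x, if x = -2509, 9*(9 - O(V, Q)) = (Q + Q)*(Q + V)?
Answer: 110/2509 - I*√1173/4554 ≈ 0.043842 - 0.0075207*I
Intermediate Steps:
O(V, Q) = 9 - 2*Q*(Q + V)/9 (O(V, Q) = 9 - (Q + Q)*(Q + V)/9 = 9 - 2*Q*(Q + V)/9)
z(m, b) = √(9 + m - 4*b/9 - 2*b²/9) (z(m, b) = √(m + (9 - 2*b²/9 - 2/9*b*2)) = √(m + (9 - 2*b²/9 - 4*b/9)) = √(m + (9 - 4*b/9 - 2*b²/9)) = √(9 + m - 4*b/9 - 2*b²/9))
I(S, P) = P*S
z(25, 49)/(-3036) + I(-10*1, 11)/x = (√(81 - 4*49 - 2*49² + 9*25)/3)/(-3036) + (11*(-10*1))/(-2509) = (√(81 - 196 - 2*2401 + 225)/3)*(-1/3036) + (11*(-10))*(-1/2509) = (√(81 - 196 - 4802 + 225)/3)*(-1/3036) - 110*(-1/2509) = (√(-4692)/3)*(-1/3036) + 110/2509 = ((2*I*√1173)/3)*(-1/3036) + 110/2509 = (2*I*√1173/3)*(-1/3036) + 110/2509 = -I*√1173/4554 + 110/2509 = 110/2509 - I*√1173/4554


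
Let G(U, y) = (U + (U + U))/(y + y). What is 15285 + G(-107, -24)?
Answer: 244667/16 ≈ 15292.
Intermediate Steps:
G(U, y) = 3*U/(2*y) (G(U, y) = (U + 2*U)/((2*y)) = (3*U)*(1/(2*y)) = 3*U/(2*y))
15285 + G(-107, -24) = 15285 + (3/2)*(-107)/(-24) = 15285 + (3/2)*(-107)*(-1/24) = 15285 + 107/16 = 244667/16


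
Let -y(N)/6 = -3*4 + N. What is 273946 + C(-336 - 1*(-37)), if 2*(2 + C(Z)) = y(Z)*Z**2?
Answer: 83685077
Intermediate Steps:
y(N) = 72 - 6*N (y(N) = -6*(-3*4 + N) = -6*(-12 + N) = 72 - 6*N)
C(Z) = -2 + Z**2*(72 - 6*Z)/2 (C(Z) = -2 + ((72 - 6*Z)*Z**2)/2 = -2 + (Z**2*(72 - 6*Z))/2 = -2 + Z**2*(72 - 6*Z)/2)
273946 + C(-336 - 1*(-37)) = 273946 + (-2 + 3*(-336 - 1*(-37))**2*(12 - (-336 - 1*(-37)))) = 273946 + (-2 + 3*(-336 + 37)**2*(12 - (-336 + 37))) = 273946 + (-2 + 3*(-299)**2*(12 - 1*(-299))) = 273946 + (-2 + 3*89401*(12 + 299)) = 273946 + (-2 + 3*89401*311) = 273946 + (-2 + 83411133) = 273946 + 83411131 = 83685077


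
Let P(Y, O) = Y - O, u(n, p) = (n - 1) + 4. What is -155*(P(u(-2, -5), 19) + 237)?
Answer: -33945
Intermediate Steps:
u(n, p) = 3 + n (u(n, p) = (-1 + n) + 4 = 3 + n)
-155*(P(u(-2, -5), 19) + 237) = -155*(((3 - 2) - 1*19) + 237) = -155*((1 - 19) + 237) = -155*(-18 + 237) = -155*219 = -33945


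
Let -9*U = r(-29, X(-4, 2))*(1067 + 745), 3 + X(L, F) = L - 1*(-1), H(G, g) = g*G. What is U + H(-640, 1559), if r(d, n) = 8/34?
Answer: -50888176/51 ≈ -9.9781e+5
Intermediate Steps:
H(G, g) = G*g
X(L, F) = -2 + L (X(L, F) = -3 + (L - 1*(-1)) = -3 + (L + 1) = -3 + (1 + L) = -2 + L)
r(d, n) = 4/17 (r(d, n) = 8*(1/34) = 4/17)
U = -2416/51 (U = -4*(1067 + 745)/153 = -4*1812/153 = -1/9*7248/17 = -2416/51 ≈ -47.373)
U + H(-640, 1559) = -2416/51 - 640*1559 = -2416/51 - 997760 = -50888176/51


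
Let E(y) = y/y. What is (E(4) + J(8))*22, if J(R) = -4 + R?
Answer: 110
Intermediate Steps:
E(y) = 1
(E(4) + J(8))*22 = (1 + (-4 + 8))*22 = (1 + 4)*22 = 5*22 = 110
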